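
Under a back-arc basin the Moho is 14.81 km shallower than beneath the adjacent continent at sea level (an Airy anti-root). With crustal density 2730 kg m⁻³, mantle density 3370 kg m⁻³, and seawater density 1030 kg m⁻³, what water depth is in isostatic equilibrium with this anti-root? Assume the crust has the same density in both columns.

5.58 km

Replacing a thickness d of crust by seawater at the top must be balanced by replacing crust with mantle at the base: d (ρ_c − ρ_w) = a (ρ_m − ρ_c).
d = a (ρ_m − ρ_c)/(ρ_c − ρ_w) = 14.81 km × 640/1700 = 5.58 km.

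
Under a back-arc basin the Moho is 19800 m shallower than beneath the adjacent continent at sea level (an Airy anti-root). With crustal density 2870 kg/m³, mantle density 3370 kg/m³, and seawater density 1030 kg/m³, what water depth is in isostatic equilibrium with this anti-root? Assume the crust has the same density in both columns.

Replacing a thickness d of crust by seawater at the top must be balanced by replacing crust with mantle at the base: d (ρ_c − ρ_w) = a (ρ_m − ρ_c).
d = a (ρ_m − ρ_c)/(ρ_c − ρ_w) = 19800 m × 500/1840 = 5380 m.

5380 m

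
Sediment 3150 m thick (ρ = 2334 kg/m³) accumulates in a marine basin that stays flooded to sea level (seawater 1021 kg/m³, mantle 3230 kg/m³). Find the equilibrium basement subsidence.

1870 m

Submarine loading: the sediment displaces seawater, and the subsidence is in turn flooded, so s (ρ_m − ρ_w) = t (ρ_sed − ρ_w).
s = 3150 m × (2334 − 1021) / (3230 − 1021) = 1870 m.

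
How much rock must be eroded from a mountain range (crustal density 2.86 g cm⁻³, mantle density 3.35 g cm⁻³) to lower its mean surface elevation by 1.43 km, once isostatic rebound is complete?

9.78 km

Net drop Δ = e − u = e − e ρ_c/ρ_m = e (ρ_m − ρ_c)/ρ_m.
e = Δ ρ_m/(ρ_m − ρ_c) = 1.43 km × 3.35/0.49 = 9.78 km.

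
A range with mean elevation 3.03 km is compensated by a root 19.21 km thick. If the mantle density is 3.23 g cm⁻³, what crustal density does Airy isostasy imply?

ρ_c h = (ρ_m − ρ_c) r → ρ_c (h + r) = ρ_m r → ρ_c = ρ_m r / (h + r).
ρ_c = 3.23 × 19.21 km / (3.03 km + 19.21 km) = 2.79 g cm⁻³.

2.79 g cm⁻³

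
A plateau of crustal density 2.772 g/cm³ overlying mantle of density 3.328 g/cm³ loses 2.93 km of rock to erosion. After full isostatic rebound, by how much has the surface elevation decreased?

0.49 km

Rebound u = e ρ_c/ρ_m = 2.93 km × 2.772/3.328 = 2.44 km.
Net surface drop = e − u = 2.93 km − 2.44 km = e (ρ_m − ρ_c)/ρ_m = 0.49 km.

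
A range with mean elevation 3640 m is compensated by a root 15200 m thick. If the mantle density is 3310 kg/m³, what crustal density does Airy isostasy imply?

ρ_c h = (ρ_m − ρ_c) r → ρ_c (h + r) = ρ_m r → ρ_c = ρ_m r / (h + r).
ρ_c = 3310 × 15200 m / (3640 m + 15200 m) = 2670 kg/m³.

2670 kg/m³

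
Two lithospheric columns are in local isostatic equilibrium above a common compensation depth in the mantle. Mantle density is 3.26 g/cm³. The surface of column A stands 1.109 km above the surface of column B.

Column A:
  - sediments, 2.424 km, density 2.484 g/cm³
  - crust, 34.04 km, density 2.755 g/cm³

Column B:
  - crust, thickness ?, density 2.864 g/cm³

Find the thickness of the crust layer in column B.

Take the compensation level at the base of the deeper column (depth z_c below the surface of column A) and equate Σ ρ_i t_i down to z_c; mantle fills any gap and the z_c terms cancel.
Column A: 2.424×2.484 + 34.04×2.755 + (z_c − 36.464)×3.26
Column B: 1.109×0 + x×2.864 + (z_c − 1.109 − 0 − x)×3.26
The z_c×3.26 term appears on both sides and cancels. Collect the known terms of each column as K = Σ(ρt)_known − 3.26 × (depth of known layers): K_A = 99.801416 − 3.26×36.464 = −19.071224; K_B = 0 − 3.26×(1.109 + 0) = −3.61534.
Balance: K_A = K_B − x×(3.26 − 2.864), so x = (K_B − K_A)/(3.26 − 2.864) = 15.4559/0.396 = 39 km.

39 km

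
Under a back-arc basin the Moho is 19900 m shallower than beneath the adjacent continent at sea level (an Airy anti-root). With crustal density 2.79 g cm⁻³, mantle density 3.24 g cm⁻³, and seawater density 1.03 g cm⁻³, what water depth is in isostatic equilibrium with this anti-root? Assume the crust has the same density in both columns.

Replacing a thickness d of crust by seawater at the top must be balanced by replacing crust with mantle at the base: d (ρ_c − ρ_w) = a (ρ_m − ρ_c).
d = a (ρ_m − ρ_c)/(ρ_c − ρ_w) = 19900 m × 0.45/1.76 = 5090 m.

5090 m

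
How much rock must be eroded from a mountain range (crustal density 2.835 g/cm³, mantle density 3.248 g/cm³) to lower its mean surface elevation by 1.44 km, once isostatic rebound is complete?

Net drop Δ = e − u = e − e ρ_c/ρ_m = e (ρ_m − ρ_c)/ρ_m.
e = Δ ρ_m/(ρ_m − ρ_c) = 1.44 km × 3.248/0.413 = 11.3 km.

11.3 km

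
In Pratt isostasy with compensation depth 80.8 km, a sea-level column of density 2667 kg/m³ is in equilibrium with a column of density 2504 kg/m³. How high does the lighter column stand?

ρ_ref D = ρ (D + h) → h = D (ρ_ref − ρ)/ρ.
h = 80.8 km × (2667 − 2504)/2504 = 5.26 km.

5.26 km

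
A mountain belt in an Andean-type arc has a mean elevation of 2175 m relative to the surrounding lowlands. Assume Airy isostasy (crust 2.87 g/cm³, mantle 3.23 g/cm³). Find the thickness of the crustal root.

17300 m

In Airy isostatic equilibrium: the weight of the topography is balanced by the buoyancy of the root, ρ_c h = (ρ_m − ρ_c) r.
r = h · ρ_c / (ρ_m − ρ_c) = 2175 m × 2.87 / (3.23 − 2.87) = 17300 m.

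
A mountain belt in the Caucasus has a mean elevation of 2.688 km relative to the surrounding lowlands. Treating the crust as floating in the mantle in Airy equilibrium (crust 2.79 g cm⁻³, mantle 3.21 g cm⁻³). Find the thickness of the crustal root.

By Archimedes' principle applied to the lithosphere: the weight of the topography is balanced by the buoyancy of the root, ρ_c h = (ρ_m − ρ_c) r.
r = h · ρ_c / (ρ_m − ρ_c) = 2.688 km × 2.79 / (3.21 − 2.79) = 17.9 km.

17.9 km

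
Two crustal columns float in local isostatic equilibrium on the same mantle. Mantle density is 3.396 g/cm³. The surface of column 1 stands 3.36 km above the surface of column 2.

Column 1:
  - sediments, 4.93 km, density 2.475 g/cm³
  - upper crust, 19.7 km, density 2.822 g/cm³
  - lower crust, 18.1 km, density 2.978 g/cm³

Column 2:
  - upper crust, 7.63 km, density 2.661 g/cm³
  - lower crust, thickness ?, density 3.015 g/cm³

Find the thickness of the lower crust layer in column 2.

Take the compensation level at the base of the deeper column (depth z_c below the surface of column 1) and equate Σ ρ_i t_i down to z_c; mantle fills any gap and the z_c terms cancel.
Column 1: 4.93×2.475 + 19.7×2.822 + 18.1×2.978 + (z_c − 42.73)×3.396
Column 2: 3.36×0 + 7.63×2.661 + x×3.015 + (z_c − 3.36 − 7.63 − x)×3.396
The z_c×3.396 term appears on both sides and cancels. Collect the known terms of each column as K = Σ(ρt)_known − 3.396 × (depth of known layers): K_1 = 121.69695 − 3.396×42.73 = −23.41413; K_2 = 20.30343 − 3.396×(3.36 + 7.63) = −17.01861.
Balance: K_1 = K_2 − x×(3.396 − 3.015), so x = (K_2 − K_1)/(3.396 − 3.015) = 6.39552/0.381 = 16.8 km.

16.8 km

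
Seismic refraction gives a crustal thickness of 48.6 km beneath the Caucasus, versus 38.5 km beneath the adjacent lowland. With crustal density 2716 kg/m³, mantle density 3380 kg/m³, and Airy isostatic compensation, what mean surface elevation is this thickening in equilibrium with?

1.98 km

Excess crust Δ = 48.6 km − 38.5 km = 10.1 km, split between elevation h and root r with h + r = Δ.
Airy balance ρ_c h = (ρ_m − ρ_c) r gives r = h ρ_c/(ρ_m − ρ_c), so h (1 + ρ_c/(ρ_m − ρ_c)) = Δ, i.e. h = Δ (ρ_m − ρ_c)/ρ_m.
h = 10.1 km × 664/3380 = 1.98 km.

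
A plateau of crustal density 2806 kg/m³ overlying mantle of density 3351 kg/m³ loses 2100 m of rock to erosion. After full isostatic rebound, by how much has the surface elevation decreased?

Rebound u = e ρ_c/ρ_m = 2100 m × 2806/3351 = 1758 m.
Net surface drop = e − u = 2100 m − 1758 m = e (ρ_m − ρ_c)/ρ_m = 342 m.

342 m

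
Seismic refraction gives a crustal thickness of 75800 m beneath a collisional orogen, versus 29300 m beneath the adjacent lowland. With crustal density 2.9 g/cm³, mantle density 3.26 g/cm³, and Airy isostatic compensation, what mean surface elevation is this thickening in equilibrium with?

Excess crust Δ = 75800 m − 29300 m = 46500 m, split between elevation h and root r with h + r = Δ.
Airy balance ρ_c h = (ρ_m − ρ_c) r gives r = h ρ_c/(ρ_m − ρ_c), so h (1 + ρ_c/(ρ_m − ρ_c)) = Δ, i.e. h = Δ (ρ_m − ρ_c)/ρ_m.
h = 46500 m × 0.36/3.26 = 5130 m.

5130 m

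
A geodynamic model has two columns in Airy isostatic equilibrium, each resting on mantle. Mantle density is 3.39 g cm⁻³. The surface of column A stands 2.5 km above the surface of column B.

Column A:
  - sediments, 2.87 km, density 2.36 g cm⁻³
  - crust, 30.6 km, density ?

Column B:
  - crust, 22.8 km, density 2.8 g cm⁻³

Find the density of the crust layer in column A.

Take the compensation level at the base of the deeper column (depth z_c below the surface of column A) and equate Σ ρ_i t_i down to z_c; mantle fills any gap and the z_c terms cancel.
Column A: 2.87×2.36 + 30.6×ρ + (z_c − 33.47)×3.39
Column B: 2.5×0 + 22.8×2.8 + (z_c − 2.5 − 22.8)×3.39
The z_c×3.39 term appears on both sides and cancels. Collect the known terms of each column as K = Σ(ρt)_known − 3.39 × (depth of known layers): K_A = 6.7732 − 3.39×33.47 = −106.6901; K_B = 63.84 − 3.39×(2.5 + 22.8) = −21.927.
Balance: K_A + 30.6×ρ = K_B, so ρ = (K_B − K_A)/30.6 = 84.7631/30.6 = 2.77 g cm⁻³.

2.77 g cm⁻³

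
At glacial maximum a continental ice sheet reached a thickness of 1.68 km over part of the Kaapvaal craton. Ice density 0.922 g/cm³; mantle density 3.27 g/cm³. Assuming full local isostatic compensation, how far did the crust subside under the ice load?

Isostatic balance requires: the ice load ρ_ice t is balanced by mantle displaced below, ρ_m s.
s = t ρ_ice / ρ_m = 1.68 km × 0.922/3.27 = 0.474 km.

0.474 km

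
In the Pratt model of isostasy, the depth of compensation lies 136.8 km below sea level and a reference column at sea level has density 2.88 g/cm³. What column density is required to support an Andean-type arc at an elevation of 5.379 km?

2.77 g/cm³

Pratt balance: ρ_ref D = ρ (D + h).
ρ = ρ_ref D/(D + h) = 2.88 × 136.8 km/(136.8 km + 5.379 km) = 2.77 g/cm³.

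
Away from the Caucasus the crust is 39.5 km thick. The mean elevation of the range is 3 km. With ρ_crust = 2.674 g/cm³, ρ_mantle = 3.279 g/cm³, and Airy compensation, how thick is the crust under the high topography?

Root depth r = h ρ_c / (ρ_m − ρ_c) = 3 km × 2.674 / 0.605 = 13.26 km.
Total thickness = T + h + r = 39.5 km + 3 km + 13.26 km = 55.8 km.

55.8 km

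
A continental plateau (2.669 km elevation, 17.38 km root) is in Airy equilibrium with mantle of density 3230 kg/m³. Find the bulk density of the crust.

ρ_c h = (ρ_m − ρ_c) r → ρ_c (h + r) = ρ_m r → ρ_c = ρ_m r / (h + r).
ρ_c = 3230 × 17.38 km / (2.669 km + 17.38 km) = 2800 kg/m³.

2800 kg/m³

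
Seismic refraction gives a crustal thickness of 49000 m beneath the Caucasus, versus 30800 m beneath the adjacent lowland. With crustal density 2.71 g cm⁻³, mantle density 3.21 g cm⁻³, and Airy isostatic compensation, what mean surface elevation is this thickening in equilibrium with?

Excess crust Δ = 49000 m − 30800 m = 18200 m, split between elevation h and root r with h + r = Δ.
Airy balance ρ_c h = (ρ_m − ρ_c) r gives r = h ρ_c/(ρ_m − ρ_c), so h (1 + ρ_c/(ρ_m − ρ_c)) = Δ, i.e. h = Δ (ρ_m − ρ_c)/ρ_m.
h = 18200 m × 0.5/3.21 = 2830 m.

2830 m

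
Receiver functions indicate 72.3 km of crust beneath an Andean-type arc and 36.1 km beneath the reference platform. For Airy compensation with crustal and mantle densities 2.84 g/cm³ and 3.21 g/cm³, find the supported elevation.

Excess crust Δ = 72.3 km − 36.1 km = 36.2 km, split between elevation h and root r with h + r = Δ.
Airy balance ρ_c h = (ρ_m − ρ_c) r gives r = h ρ_c/(ρ_m − ρ_c), so h (1 + ρ_c/(ρ_m − ρ_c)) = Δ, i.e. h = Δ (ρ_m − ρ_c)/ρ_m.
h = 36.2 km × 0.37/3.21 = 4.17 km.

4.17 km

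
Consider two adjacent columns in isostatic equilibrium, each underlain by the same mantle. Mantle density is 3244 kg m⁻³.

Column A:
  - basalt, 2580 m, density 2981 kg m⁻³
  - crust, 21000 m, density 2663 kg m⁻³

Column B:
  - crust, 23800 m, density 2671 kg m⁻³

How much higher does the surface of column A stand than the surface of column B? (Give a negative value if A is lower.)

For any compensation level in the mantle, the mantle terms cancel and isostasy reduces to e = (Σt_A − Σt_B) − (Σ(ρt)_A − Σ(ρt)_B) / ρ_m.
Σt_A = 23580 m; Σt_B = 23800 m; Σ(ρt)_A = 63613980; Σ(ρt)_B = 63569800 (in m·kg m⁻³).
e = (23580 − 23800) − (63613980 − 63569800) / 3244 = −234 m.

−234 m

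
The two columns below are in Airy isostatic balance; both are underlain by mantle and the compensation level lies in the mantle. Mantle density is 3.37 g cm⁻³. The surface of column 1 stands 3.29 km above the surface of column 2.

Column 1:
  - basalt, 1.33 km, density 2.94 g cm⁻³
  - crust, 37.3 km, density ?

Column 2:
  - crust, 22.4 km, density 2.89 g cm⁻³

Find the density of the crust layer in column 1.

Take the compensation level at the base of the deeper column (depth z_c below the surface of column 1) and equate Σ ρ_i t_i down to z_c; mantle fills any gap and the z_c terms cancel.
Column 1: 1.33×2.94 + 37.3×ρ + (z_c − 38.63)×3.37
Column 2: 3.29×0 + 22.4×2.89 + (z_c − 3.29 − 22.4)×3.37
The z_c×3.37 term appears on both sides and cancels. Collect the known terms of each column as K = Σ(ρt)_known − 3.37 × (depth of known layers): K_1 = 3.9102 − 3.37×38.63 = −126.2729; K_2 = 64.736 − 3.37×(3.29 + 22.4) = −21.8393.
Balance: K_1 + 37.3×ρ = K_2, so ρ = (K_2 − K_1)/37.3 = 104.434/37.3 = 2.8 g cm⁻³.

2.8 g cm⁻³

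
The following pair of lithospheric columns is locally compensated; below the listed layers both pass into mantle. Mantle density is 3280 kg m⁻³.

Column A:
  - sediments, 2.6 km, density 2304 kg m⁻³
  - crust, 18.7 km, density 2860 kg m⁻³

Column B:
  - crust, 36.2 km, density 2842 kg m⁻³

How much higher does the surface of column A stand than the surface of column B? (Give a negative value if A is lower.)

−1.67 km

For any compensation level in the mantle, the mantle terms cancel and isostasy reduces to e = (Σt_A − Σt_B) − (Σ(ρt)_A − Σ(ρt)_B) / ρ_m.
Σt_A = 21.3 km; Σt_B = 36.2 km; Σ(ρt)_A = 59472.4; Σ(ρt)_B = 102880.4 (in km·kg m⁻³).
e = (21.3 − 36.2) − (59472.4 − 102880.4) / 3280 = −1.67 km.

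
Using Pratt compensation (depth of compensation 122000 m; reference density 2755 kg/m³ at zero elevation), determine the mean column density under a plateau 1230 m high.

2730 kg/m³

Pratt balance: ρ_ref D = ρ (D + h).
ρ = ρ_ref D/(D + h) = 2755 × 122000 m/(122000 m + 1230 m) = 2730 kg/m³.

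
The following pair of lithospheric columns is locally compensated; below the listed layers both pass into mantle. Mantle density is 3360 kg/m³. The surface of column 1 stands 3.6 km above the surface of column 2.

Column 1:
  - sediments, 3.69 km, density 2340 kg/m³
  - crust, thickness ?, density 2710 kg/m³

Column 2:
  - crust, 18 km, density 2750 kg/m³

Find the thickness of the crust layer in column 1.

Take the compensation level at the base of the deeper column (depth z_c below the surface of column 1) and equate Σ ρ_i t_i down to z_c; mantle fills any gap and the z_c terms cancel.
Column 1: 3.69×2340 + x×2710 + (z_c − 3.69 − x)×3360
Column 2: 3.6×0 + 18×2750 + (z_c − 3.6 − 18)×3360
The z_c×3360 term appears on both sides and cancels. Collect the known terms of each column as K = Σ(ρt)_known − 3360 × (depth of known layers): K_1 = 8634.6 − 3360×3.69 = −3763.8; K_2 = 49500 − 3360×(3.6 + 18) = −23076.
Balance: K_1 − x×(3360 − 2710) = K_2, so x = (K_1 − K_2)/(3360 − 2710) = 19312.2/650 = 29.7 km.

29.7 km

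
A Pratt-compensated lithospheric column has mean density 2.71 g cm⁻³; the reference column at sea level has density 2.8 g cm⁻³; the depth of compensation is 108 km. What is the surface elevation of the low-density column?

3.59 km

ρ_ref D = ρ (D + h) → h = D (ρ_ref − ρ)/ρ.
h = 108 km × (2.8 − 2.71)/2.71 = 3.59 km.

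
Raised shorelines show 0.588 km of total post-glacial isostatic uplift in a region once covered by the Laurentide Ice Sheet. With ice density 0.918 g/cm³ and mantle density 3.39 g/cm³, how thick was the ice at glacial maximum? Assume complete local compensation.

2.17 km

u = t ρ_ice/ρ_m → t = u ρ_m/ρ_ice = 0.588 km × 3.39/0.918 = 2.17 km.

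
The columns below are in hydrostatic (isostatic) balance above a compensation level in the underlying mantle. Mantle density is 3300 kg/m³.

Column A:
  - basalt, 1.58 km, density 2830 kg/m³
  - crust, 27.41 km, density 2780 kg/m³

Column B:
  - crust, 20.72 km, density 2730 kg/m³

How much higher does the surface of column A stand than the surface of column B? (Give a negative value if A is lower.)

For any compensation level in the mantle, the mantle terms cancel and isostasy reduces to e = (Σt_A − Σt_B) − (Σ(ρt)_A − Σ(ρt)_B) / ρ_m.
Σt_A = 28.99 km; Σt_B = 20.72 km; Σ(ρt)_A = 80671.2; Σ(ρt)_B = 56565.6 (in km·kg/m³).
e = (28.99 − 20.72) − (80671.2 − 56565.6) / 3300 = 0.965 km.

0.965 km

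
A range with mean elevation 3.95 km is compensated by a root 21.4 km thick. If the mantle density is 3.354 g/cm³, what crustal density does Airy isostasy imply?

2.83 g/cm³

ρ_c h = (ρ_m − ρ_c) r → ρ_c (h + r) = ρ_m r → ρ_c = ρ_m r / (h + r).
ρ_c = 3.354 × 21.4 km / (3.95 km + 21.4 km) = 2.83 g/cm³.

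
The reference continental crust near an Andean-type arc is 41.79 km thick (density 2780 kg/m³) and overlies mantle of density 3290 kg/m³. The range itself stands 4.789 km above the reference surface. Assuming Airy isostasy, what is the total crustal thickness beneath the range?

72.7 km

Root depth r = h ρ_c / (ρ_m − ρ_c) = 4.789 km × 2780 / 510 = 26.1 km.
Total thickness = T + h + r = 41.79 km + 4.789 km + 26.1 km = 72.7 km.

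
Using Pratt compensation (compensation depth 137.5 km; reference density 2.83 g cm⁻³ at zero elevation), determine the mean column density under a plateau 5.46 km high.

Pratt balance: ρ_ref D = ρ (D + h).
ρ = ρ_ref D/(D + h) = 2.83 × 137.5 km/(137.5 km + 5.46 km) = 2.72 g cm⁻³.

2.72 g cm⁻³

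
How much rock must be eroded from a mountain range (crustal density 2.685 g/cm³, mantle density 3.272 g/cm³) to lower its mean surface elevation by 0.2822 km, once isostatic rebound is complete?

Net drop Δ = e − u = e − e ρ_c/ρ_m = e (ρ_m − ρ_c)/ρ_m.
e = Δ ρ_m/(ρ_m − ρ_c) = 0.2822 km × 3.272/0.587 = 1.57 km.

1.57 km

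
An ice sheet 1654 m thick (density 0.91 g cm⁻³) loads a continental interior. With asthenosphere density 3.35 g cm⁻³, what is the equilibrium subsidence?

For local isostatic compensation: the ice load ρ_ice t is balanced by mantle displaced below, ρ_m s.
s = t ρ_ice / ρ_m = 1654 m × 0.91/3.35 = 449 m.

449 m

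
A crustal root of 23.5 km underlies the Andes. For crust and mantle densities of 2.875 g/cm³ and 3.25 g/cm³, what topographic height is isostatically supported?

3.07 km

Equating mass per unit area of the two columns: ρ_c h = (ρ_m − ρ_c) r.
h = r (ρ_m − ρ_c) / ρ_c = 23.5 km × (3.25 − 2.875) / 2.875 = 3.07 km.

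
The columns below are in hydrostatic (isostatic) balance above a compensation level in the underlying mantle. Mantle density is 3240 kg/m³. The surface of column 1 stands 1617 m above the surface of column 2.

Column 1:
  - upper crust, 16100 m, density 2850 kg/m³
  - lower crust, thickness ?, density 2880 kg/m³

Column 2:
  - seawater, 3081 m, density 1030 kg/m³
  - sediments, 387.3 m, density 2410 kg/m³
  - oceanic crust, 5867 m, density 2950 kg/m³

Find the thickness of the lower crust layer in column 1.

21600 m

Take the compensation level at the base of the deeper column (depth z_c below the surface of column 1) and equate Σ ρ_i t_i down to z_c; mantle fills any gap and the z_c terms cancel.
Column 1: 16100×2850 + x×2880 + (z_c − 16100 − x)×3240
Column 2: 1617×0 + 3081×1030 + 387.3×2410 + 5867×2950 + (z_c − 1617 − 9335.3)×3240
The z_c×3240 term appears on both sides and cancels. Collect the known terms of each column as K = Σ(ρt)_known − 3240 × (depth of known layers): K_1 = 45885000 − 3240×16100 = −6279000; K_2 = 21414473 − 3240×(1617 + 9335.3) = −14070979.
Balance: K_1 − x×(3240 − 2880) = K_2, so x = (K_1 − K_2)/(3240 − 2880) = 7791980/360 = 21600 m.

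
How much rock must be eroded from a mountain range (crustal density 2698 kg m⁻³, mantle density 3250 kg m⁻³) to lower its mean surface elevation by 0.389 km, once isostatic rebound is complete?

Net drop Δ = e − u = e − e ρ_c/ρ_m = e (ρ_m − ρ_c)/ρ_m.
e = Δ ρ_m/(ρ_m − ρ_c) = 0.389 km × 3250/552 = 2.29 km.

2.29 km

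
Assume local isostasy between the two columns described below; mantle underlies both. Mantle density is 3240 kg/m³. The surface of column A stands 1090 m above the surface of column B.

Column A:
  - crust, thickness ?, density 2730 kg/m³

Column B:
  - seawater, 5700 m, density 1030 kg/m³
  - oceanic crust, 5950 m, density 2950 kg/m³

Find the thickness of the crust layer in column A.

Take the compensation level at the base of the deeper column (depth z_c below the surface of column A) and equate Σ ρ_i t_i down to z_c; mantle fills any gap and the z_c terms cancel.
Column A: x×2730 + (z_c − 0 − x)×3240
Column B: 1090×0 + 5700×1030 + 5950×2950 + (z_c − 1090 − 11650)×3240
The z_c×3240 term appears on both sides and cancels. Collect the known terms of each column as K = Σ(ρt)_known − 3240 × (depth of known layers): K_A = 0 − 3240×0 = 0; K_B = 23423500 − 3240×(1090 + 11650) = −17854100.
Balance: K_A − x×(3240 − 2730) = K_B, so x = (K_A − K_B)/(3240 − 2730) = 17854100/510 = 35000 m.

35000 m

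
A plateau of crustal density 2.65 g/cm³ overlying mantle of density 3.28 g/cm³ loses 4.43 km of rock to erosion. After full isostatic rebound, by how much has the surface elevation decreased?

Rebound u = e ρ_c/ρ_m = 4.43 km × 2.65/3.28 = 3.579 km.
Net surface drop = e − u = 4.43 km − 3.579 km = e (ρ_m − ρ_c)/ρ_m = 0.851 km.

0.851 km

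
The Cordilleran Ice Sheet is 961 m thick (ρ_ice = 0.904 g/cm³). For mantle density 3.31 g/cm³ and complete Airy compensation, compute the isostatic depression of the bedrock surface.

Balancing pressure at the compensation depth: the ice load ρ_ice t is balanced by mantle displaced below, ρ_m s.
s = t ρ_ice / ρ_m = 961 m × 0.904/3.31 = 262 m.

262 m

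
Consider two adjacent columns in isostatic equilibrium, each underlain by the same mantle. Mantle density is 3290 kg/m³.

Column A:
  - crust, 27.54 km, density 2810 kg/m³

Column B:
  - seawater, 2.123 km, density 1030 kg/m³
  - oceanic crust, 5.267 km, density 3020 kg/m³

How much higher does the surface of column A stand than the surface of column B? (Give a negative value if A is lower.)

For any compensation level in the mantle, the mantle terms cancel and isostasy reduces to e = (Σt_A − Σt_B) − (Σ(ρt)_A − Σ(ρt)_B) / ρ_m.
Σt_A = 27.54 km; Σt_B = 7.39 km; Σ(ρt)_A = 77387.4; Σ(ρt)_B = 18093.03 (in km·kg/m³).
e = (27.54 − 7.39) − (77387.4 − 18093.03) / 3290 = 2.13 km.

2.13 km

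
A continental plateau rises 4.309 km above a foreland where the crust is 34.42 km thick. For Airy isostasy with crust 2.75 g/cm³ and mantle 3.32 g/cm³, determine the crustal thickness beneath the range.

Root depth r = h ρ_c / (ρ_m − ρ_c) = 4.309 km × 2.75 / 0.57 = 20.79 km.
Total thickness = T + h + r = 34.42 km + 4.309 km + 20.79 km = 59.5 km.

59.5 km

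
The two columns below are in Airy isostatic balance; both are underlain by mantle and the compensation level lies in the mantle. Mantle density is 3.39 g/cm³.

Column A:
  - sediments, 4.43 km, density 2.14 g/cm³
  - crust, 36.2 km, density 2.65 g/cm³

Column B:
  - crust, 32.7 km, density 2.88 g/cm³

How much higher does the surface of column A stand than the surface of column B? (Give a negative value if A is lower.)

4.62 km

For any compensation level in the mantle, the mantle terms cancel and isostasy reduces to e = (Σt_A − Σt_B) − (Σ(ρt)_A − Σ(ρt)_B) / ρ_m.
Σt_A = 40.63 km; Σt_B = 32.7 km; Σ(ρt)_A = 105.4102; Σ(ρt)_B = 94.176 (in km·g/cm³).
e = (40.63 − 32.7) − (105.4102 − 94.176) / 3.39 = 4.62 km.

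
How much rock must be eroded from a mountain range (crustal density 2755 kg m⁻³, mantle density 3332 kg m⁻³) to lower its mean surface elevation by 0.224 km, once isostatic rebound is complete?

1.29 km

Net drop Δ = e − u = e − e ρ_c/ρ_m = e (ρ_m − ρ_c)/ρ_m.
e = Δ ρ_m/(ρ_m − ρ_c) = 0.224 km × 3332/577 = 1.29 km.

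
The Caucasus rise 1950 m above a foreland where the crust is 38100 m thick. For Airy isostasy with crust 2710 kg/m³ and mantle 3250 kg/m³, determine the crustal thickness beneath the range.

Root depth r = h ρ_c / (ρ_m − ρ_c) = 1950 m × 2710 / 540 = 9786 m.
Total thickness = T + h + r = 38100 m + 1950 m + 9786 m = 49800 m.

49800 m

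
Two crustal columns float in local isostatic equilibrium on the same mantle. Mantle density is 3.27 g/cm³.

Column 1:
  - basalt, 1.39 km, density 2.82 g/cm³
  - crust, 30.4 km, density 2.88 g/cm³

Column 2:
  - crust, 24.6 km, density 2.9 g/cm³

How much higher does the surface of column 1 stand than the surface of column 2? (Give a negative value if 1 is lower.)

1.03 km

For any compensation level in the mantle, the mantle terms cancel and isostasy reduces to e = (Σt_1 − Σt_2) − (Σ(ρt)_1 − Σ(ρt)_2) / ρ_m.
Σt_1 = 31.79 km; Σt_2 = 24.6 km; Σ(ρt)_1 = 91.4718; Σ(ρt)_2 = 71.34 (in km·g/cm³).
e = (31.79 − 24.6) − (91.4718 − 71.34) / 3.27 = 1.03 km.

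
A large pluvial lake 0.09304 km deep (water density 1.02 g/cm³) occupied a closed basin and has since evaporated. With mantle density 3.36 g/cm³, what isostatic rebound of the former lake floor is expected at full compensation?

u = d ρ_w/ρ_m = 0.09304 km × 1.02/3.36 = 0.0282 km.

0.0282 km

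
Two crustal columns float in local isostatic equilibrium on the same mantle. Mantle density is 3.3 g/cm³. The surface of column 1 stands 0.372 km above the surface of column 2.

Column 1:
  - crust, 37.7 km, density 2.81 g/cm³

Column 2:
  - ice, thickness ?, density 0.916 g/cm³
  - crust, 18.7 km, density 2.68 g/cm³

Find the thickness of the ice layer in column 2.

Take the compensation level at the base of the deeper column (depth z_c below the surface of column 1) and equate Σ ρ_i t_i down to z_c; mantle fills any gap and the z_c terms cancel.
Column 1: 37.7×2.81 + (z_c − 37.7)×3.3
Column 2: 0.372×0 + x×0.916 + 18.7×2.68 + (z_c − 0.372 − 18.7 − x)×3.3
The z_c×3.3 term appears on both sides and cancels. Collect the known terms of each column as K = Σ(ρt)_known − 3.3 × (depth of known layers): K_1 = 105.937 − 3.3×37.7 = −18.473; K_2 = 50.116 − 3.3×(0.372 + 18.7) = −12.8216.
Balance: K_1 = K_2 − x×(3.3 − 0.916), so x = (K_2 − K_1)/(3.3 − 0.916) = 5.6514/2.384 = 2.37 km.

2.37 km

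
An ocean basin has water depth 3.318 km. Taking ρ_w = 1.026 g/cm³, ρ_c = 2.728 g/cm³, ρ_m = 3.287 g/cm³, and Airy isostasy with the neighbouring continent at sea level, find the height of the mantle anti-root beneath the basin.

In Airy isostatic equilibrium: replacing crust with seawater at the top is compensated by replacing crust with mantle at the base: d (ρ_c − ρ_w) = a (ρ_m − ρ_c).
a = d (ρ_c − ρ_w)/(ρ_m − ρ_c) = 3.318 km × 1.702/0.559 = 10.1 km.

10.1 km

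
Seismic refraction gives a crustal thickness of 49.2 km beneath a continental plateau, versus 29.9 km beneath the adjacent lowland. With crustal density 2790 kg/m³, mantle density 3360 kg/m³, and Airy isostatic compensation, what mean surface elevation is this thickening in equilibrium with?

3.27 km

Excess crust Δ = 49.2 km − 29.9 km = 19.3 km, split between elevation h and root r with h + r = Δ.
Airy balance ρ_c h = (ρ_m − ρ_c) r gives r = h ρ_c/(ρ_m − ρ_c), so h (1 + ρ_c/(ρ_m − ρ_c)) = Δ, i.e. h = Δ (ρ_m − ρ_c)/ρ_m.
h = 19.3 km × 570/3360 = 3.27 km.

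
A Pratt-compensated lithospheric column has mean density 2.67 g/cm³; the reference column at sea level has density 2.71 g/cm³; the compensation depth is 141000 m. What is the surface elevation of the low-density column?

ρ_ref D = ρ (D + h) → h = D (ρ_ref − ρ)/ρ.
h = 141000 m × (2.71 − 2.67)/2.67 = 2110 m.

2110 m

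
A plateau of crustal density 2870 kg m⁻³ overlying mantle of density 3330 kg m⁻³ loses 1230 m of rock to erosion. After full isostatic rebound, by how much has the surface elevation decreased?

170 m

Rebound u = e ρ_c/ρ_m = 1230 m × 2870/3330 = 1060 m.
Net surface drop = e − u = 1230 m − 1060 m = e (ρ_m − ρ_c)/ρ_m = 170 m.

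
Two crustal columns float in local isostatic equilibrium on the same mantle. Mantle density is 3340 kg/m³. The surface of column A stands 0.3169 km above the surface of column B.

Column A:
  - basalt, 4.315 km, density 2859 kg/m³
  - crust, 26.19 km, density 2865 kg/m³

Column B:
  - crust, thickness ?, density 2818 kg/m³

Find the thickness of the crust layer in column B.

Take the compensation level at the base of the deeper column (depth z_c below the surface of column A) and equate Σ ρ_i t_i down to z_c; mantle fills any gap and the z_c terms cancel.
Column A: 4.315×2859 + 26.19×2865 + (z_c − 30.505)×3340
Column B: 0.3169×0 + x×2818 + (z_c − 0.3169 − 0 − x)×3340
The z_c×3340 term appears on both sides and cancels. Collect the known terms of each column as K = Σ(ρt)_known − 3340 × (depth of known layers): K_A = 87370.935 − 3340×30.505 = −14515.765; K_B = 0 − 3340×(0.3169 + 0) = −1058.446.
Balance: K_A = K_B − x×(3340 − 2818), so x = (K_B − K_A)/(3340 − 2818) = 13457.3/522 = 25.8 km.

25.8 km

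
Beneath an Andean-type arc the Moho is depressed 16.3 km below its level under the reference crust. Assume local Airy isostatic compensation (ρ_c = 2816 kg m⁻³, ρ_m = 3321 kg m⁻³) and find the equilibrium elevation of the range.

Equating mass per unit area of the two columns: ρ_c h = (ρ_m − ρ_c) r.
h = r (ρ_m − ρ_c) / ρ_c = 16.3 km × (3321 − 2816) / 2816 = 2.92 km.

2.92 km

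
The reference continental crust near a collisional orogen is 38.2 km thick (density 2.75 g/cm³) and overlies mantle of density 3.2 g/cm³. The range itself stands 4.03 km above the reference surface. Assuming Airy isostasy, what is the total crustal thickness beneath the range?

66.9 km

Root depth r = h ρ_c / (ρ_m − ρ_c) = 4.03 km × 2.75 / 0.45 = 24.63 km.
Total thickness = T + h + r = 38.2 km + 4.03 km + 24.63 km = 66.9 km.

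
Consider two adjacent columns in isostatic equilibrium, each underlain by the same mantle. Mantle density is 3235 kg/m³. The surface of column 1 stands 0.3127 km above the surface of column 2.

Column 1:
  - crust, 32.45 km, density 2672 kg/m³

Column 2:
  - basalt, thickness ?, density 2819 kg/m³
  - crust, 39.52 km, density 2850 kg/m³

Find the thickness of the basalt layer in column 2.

4.91 km

Take the compensation level at the base of the deeper column (depth z_c below the surface of column 1) and equate Σ ρ_i t_i down to z_c; mantle fills any gap and the z_c terms cancel.
Column 1: 32.45×2672 + (z_c − 32.45)×3235
Column 2: 0.3127×0 + x×2819 + 39.52×2850 + (z_c − 0.3127 − 39.52 − x)×3235
The z_c×3235 term appears on both sides and cancels. Collect the known terms of each column as K = Σ(ρt)_known − 3235 × (depth of known layers): K_1 = 86706.4 − 3235×32.45 = −18269.35; K_2 = 112632 − 3235×(0.3127 + 39.52) = −16226.7845.
Balance: K_1 = K_2 − x×(3235 − 2819), so x = (K_2 − K_1)/(3235 − 2819) = 2042.57/416 = 4.91 km.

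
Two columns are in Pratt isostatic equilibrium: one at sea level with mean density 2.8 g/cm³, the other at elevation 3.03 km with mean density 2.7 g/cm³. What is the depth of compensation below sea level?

ρ_ref D = ρ (D + h) → D (ρ_ref − ρ) = ρ h.
D = ρ h/(ρ_ref − ρ) = 2.7 × 3.03 km/(2.8 − 2.7) = 81.8 km.

81.8 km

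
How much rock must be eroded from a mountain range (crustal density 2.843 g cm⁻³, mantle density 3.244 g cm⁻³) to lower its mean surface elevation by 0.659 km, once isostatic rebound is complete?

Net drop Δ = e − u = e − e ρ_c/ρ_m = e (ρ_m − ρ_c)/ρ_m.
e = Δ ρ_m/(ρ_m − ρ_c) = 0.659 km × 3.244/0.401 = 5.33 km.

5.33 km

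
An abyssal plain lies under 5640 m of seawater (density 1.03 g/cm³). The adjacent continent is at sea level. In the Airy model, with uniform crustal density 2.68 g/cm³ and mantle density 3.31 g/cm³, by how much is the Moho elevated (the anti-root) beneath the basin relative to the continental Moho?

14800 m

Balancing pressure at the compensation depth: replacing crust with seawater at the top is compensated by replacing crust with mantle at the base: d (ρ_c − ρ_w) = a (ρ_m − ρ_c).
a = d (ρ_c − ρ_w)/(ρ_m − ρ_c) = 5640 m × 1.65/0.63 = 14800 m.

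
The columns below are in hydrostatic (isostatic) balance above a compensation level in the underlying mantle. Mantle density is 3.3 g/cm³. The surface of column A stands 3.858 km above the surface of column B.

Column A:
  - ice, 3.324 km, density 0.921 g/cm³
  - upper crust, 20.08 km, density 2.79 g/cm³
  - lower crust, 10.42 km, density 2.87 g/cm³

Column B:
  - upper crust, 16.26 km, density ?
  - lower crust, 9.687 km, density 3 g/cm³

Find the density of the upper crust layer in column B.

2.87 g/cm³

Take the compensation level at the base of the deeper column (depth z_c below the surface of column A) and equate Σ ρ_i t_i down to z_c; mantle fills any gap and the z_c terms cancel.
Column A: 3.324×0.921 + 20.08×2.79 + 10.42×2.87 + (z_c − 33.824)×3.3
Column B: 3.858×0 + 16.26×ρ + 9.687×3 + (z_c − 3.858 − 25.947)×3.3
The z_c×3.3 term appears on both sides and cancels. Collect the known terms of each column as K = Σ(ρt)_known − 3.3 × (depth of known layers): K_A = 88.990004 − 3.3×33.824 = −22.629196; K_B = 29.061 − 3.3×(3.858 + 25.947) = −69.2955.
Balance: K_A = K_B + 16.26×ρ, so ρ = (K_A − K_B)/16.26 = 46.6663/16.26 = 2.87 g/cm³.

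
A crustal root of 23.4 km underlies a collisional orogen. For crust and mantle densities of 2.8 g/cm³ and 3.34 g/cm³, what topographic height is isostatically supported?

Balancing pressure at the compensation depth: ρ_c h = (ρ_m − ρ_c) r.
h = r (ρ_m − ρ_c) / ρ_c = 23.4 km × (3.34 − 2.8) / 2.8 = 4.51 km.

4.51 km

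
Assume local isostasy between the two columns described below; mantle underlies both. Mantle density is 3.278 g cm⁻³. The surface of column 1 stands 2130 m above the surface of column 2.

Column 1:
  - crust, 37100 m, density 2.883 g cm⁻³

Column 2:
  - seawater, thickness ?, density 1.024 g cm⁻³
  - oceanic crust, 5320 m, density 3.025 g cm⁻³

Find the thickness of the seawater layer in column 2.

2810 m

Take the compensation level at the base of the deeper column (depth z_c below the surface of column 1) and equate Σ ρ_i t_i down to z_c; mantle fills any gap and the z_c terms cancel.
Column 1: 37100×2.883 + (z_c − 37100)×3.278
Column 2: 2130×0 + x×1.024 + 5320×3.025 + (z_c − 2130 − 5320 − x)×3.278
The z_c×3.278 term appears on both sides and cancels. Collect the known terms of each column as K = Σ(ρt)_known − 3.278 × (depth of known layers): K_1 = 106959.3 − 3.278×37100 = −14654.5; K_2 = 16093 − 3.278×(2130 + 5320) = −8328.1.
Balance: K_1 = K_2 − x×(3.278 − 1.024), so x = (K_2 − K_1)/(3.278 − 1.024) = 6326.4/2.254 = 2810 m.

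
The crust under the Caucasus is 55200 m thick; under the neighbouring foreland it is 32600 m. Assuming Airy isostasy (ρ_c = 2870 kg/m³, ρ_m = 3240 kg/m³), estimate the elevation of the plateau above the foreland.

Excess crust Δ = 55200 m − 32600 m = 22600 m, split between elevation h and root r with h + r = Δ.
Airy balance ρ_c h = (ρ_m − ρ_c) r gives r = h ρ_c/(ρ_m − ρ_c), so h (1 + ρ_c/(ρ_m − ρ_c)) = Δ, i.e. h = Δ (ρ_m − ρ_c)/ρ_m.
h = 22600 m × 370/3240 = 2580 m.

2580 m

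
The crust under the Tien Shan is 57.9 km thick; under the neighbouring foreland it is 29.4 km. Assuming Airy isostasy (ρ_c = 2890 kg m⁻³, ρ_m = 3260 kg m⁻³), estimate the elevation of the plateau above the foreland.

3.23 km

Excess crust Δ = 57.9 km − 29.4 km = 28.5 km, split between elevation h and root r with h + r = Δ.
Airy balance ρ_c h = (ρ_m − ρ_c) r gives r = h ρ_c/(ρ_m − ρ_c), so h (1 + ρ_c/(ρ_m − ρ_c)) = Δ, i.e. h = Δ (ρ_m − ρ_c)/ρ_m.
h = 28.5 km × 370/3260 = 3.23 km.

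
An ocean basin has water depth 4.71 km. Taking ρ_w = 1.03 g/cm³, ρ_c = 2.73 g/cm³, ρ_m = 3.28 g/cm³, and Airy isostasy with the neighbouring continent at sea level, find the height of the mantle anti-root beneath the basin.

Equating mass per unit area of the two columns: replacing crust with seawater at the top is compensated by replacing crust with mantle at the base: d (ρ_c − ρ_w) = a (ρ_m − ρ_c).
a = d (ρ_c − ρ_w)/(ρ_m − ρ_c) = 4.71 km × 1.7/0.55 = 14.6 km.

14.6 km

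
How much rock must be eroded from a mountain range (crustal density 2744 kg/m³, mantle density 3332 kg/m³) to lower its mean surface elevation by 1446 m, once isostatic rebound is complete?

Net drop Δ = e − u = e − e ρ_c/ρ_m = e (ρ_m − ρ_c)/ρ_m.
e = Δ ρ_m/(ρ_m − ρ_c) = 1446 m × 3332/588 = 8190 m.

8190 m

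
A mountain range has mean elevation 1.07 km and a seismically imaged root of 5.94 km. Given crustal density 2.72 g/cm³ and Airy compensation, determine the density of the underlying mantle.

Airy balance: ρ_c h = (ρ_m − ρ_c) r → ρ_m = ρ_c (1 + h/r).
ρ_m = 2.72 × (1 + 1.07 km/5.94 km) = 3.21 g/cm³.

3.21 g/cm³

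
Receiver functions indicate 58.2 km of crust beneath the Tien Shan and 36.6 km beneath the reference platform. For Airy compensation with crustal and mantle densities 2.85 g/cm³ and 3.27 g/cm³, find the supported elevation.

2.77 km

Excess crust Δ = 58.2 km − 36.6 km = 21.6 km, split between elevation h and root r with h + r = Δ.
Airy balance ρ_c h = (ρ_m − ρ_c) r gives r = h ρ_c/(ρ_m − ρ_c), so h (1 + ρ_c/(ρ_m − ρ_c)) = Δ, i.e. h = Δ (ρ_m − ρ_c)/ρ_m.
h = 21.6 km × 0.42/3.27 = 2.77 km.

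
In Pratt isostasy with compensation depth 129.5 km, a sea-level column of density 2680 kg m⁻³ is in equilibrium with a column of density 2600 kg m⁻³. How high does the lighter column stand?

3.98 km

ρ_ref D = ρ (D + h) → h = D (ρ_ref − ρ)/ρ.
h = 129.5 km × (2680 − 2600)/2600 = 3.98 km.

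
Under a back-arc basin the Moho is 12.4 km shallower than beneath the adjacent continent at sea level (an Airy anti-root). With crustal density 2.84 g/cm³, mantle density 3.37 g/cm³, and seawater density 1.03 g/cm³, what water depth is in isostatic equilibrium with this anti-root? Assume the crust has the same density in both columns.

3.63 km

Replacing a thickness d of crust by seawater at the top must be balanced by replacing crust with mantle at the base: d (ρ_c − ρ_w) = a (ρ_m − ρ_c).
d = a (ρ_m − ρ_c)/(ρ_c − ρ_w) = 12.4 km × 0.53/1.81 = 3.63 km.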